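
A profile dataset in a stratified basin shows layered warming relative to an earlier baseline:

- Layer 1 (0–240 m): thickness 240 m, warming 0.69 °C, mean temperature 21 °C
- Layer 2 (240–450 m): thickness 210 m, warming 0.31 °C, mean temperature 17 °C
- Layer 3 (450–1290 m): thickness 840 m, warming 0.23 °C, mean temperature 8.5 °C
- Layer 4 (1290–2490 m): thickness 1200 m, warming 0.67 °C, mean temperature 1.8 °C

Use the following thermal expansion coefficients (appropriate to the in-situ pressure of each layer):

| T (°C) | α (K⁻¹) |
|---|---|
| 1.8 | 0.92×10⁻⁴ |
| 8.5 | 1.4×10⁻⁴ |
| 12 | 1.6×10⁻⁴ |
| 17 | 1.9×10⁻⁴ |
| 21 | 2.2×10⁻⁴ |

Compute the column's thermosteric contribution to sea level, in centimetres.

Layer 1 at 21 °C → α = 2.2×10⁻⁴ K⁻¹
Layer 2 at 17 °C → α = 1.9×10⁻⁴ K⁻¹
Layer 3 at 8.5 °C → α = 1.4×10⁻⁴ K⁻¹
Layer 4 at 1.8 °C → α = 0.92×10⁻⁴ K⁻¹
0–240 m: 0.69 × 240 × 2.2×10⁻⁴ = 0.036432 m
Layer 2: 1.9×10⁻⁴ × 210 × 0.31 = 0.012369 m
0.23 × 840 × 1.4×10⁻⁴ = 0.027048 m
0.67 × 1200 × 0.92×10⁻⁴ = 0.073968 m
Δh = 0.036432 + 0.012369 + 0.027048 + 0.073968 = 0.149817 m

15.0 cm of thermosteric rise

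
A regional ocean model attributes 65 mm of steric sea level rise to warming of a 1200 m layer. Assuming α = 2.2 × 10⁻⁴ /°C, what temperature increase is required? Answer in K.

ΔT ≈ 0.246 K

ΔT = Δh/(αH) = 0.065 / (2.2×10⁻⁴ × 1200) ≈ 0.2462 K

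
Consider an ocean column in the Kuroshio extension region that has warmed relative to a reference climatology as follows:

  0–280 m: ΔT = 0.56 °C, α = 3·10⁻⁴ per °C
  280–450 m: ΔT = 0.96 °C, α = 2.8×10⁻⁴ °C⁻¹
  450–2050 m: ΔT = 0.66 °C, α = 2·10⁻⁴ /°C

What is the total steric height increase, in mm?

0–280 m: 280 × 3×10⁻⁴ × 0.56 = 0.04704 m
280–450 m: 170 × 0.96 × 2.8×10⁻⁴ = 0.045696 m
1600 × 2×10⁻⁴ × 0.66 = 0.21120 m
Δh = 0.04704 + 0.045696 + 0.21120 = 0.303936 m

304 mm of thermosteric rise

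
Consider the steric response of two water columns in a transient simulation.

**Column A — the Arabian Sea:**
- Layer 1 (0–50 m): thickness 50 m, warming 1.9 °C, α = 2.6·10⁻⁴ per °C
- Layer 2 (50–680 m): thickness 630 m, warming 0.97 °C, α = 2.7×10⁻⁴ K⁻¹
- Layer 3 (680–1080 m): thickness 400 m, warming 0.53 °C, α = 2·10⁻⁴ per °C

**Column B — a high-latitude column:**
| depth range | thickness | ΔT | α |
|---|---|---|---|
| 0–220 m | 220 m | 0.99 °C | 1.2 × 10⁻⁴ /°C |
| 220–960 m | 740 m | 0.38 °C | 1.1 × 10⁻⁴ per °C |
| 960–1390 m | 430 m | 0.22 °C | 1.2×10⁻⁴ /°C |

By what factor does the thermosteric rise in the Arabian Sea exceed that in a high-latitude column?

3.4

A 2.6×10⁻⁴ × 50 × 1.9 = 0.02470 m
A Layer 2: 0.97 × 630 × 2.7×10⁻⁴ = 0.164997 m
A Layer 3: 2×10⁻⁴ × 0.53 × 400 = 0.04240 m
A total: 0.232097 m
B 0–220 m: 0.99 × 220 × 1.2×10⁻⁴ = 0.026136 m
B 220–960 m: 0.38 × 1.1×10⁻⁴ × 740 = 0.030932 m
B 960–1390 m: 0.22 × 1.2×10⁻⁴ × 430 = 0.011352 m
B total: 0.06842 m
Ratio: 0.232097 / 0.06842 ≈ 3.392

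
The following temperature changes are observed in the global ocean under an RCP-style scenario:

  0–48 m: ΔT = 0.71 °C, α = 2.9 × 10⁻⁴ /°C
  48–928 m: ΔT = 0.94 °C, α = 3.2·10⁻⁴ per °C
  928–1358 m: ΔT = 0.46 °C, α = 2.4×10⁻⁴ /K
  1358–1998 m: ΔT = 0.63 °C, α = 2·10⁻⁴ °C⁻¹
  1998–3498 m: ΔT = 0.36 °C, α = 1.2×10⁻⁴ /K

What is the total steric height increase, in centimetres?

Δh ≈ 46.7 cm

Layer 1: 48 × 2.9×10⁻⁴ × 0.71 = 0.0098832 m
48–928 m: 3.2×10⁻⁴ × 880 × 0.94 = 0.264704 m
928–1358 m: 2.4×10⁻⁴ × 0.46 × 430 = 0.047472 m
1358–1998 m: 2×10⁻⁴ × 0.63 × 640 = 0.08064 m
1998–3498 m: 1500 × 0.36 × 1.2×10⁻⁴ = 0.06480 m
Δh = 0.0098832 + 0.264704 + 0.047472 + 0.08064 + 0.06480 = 0.4674992 m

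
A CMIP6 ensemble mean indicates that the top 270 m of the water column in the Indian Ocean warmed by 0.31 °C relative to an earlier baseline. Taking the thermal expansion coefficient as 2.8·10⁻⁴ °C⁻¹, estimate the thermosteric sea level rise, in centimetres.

2.34 cm of thermosteric rise

Δh = αΔT·H = 2.8×10⁻⁴ × 0.31 × 270 = 0.023436 m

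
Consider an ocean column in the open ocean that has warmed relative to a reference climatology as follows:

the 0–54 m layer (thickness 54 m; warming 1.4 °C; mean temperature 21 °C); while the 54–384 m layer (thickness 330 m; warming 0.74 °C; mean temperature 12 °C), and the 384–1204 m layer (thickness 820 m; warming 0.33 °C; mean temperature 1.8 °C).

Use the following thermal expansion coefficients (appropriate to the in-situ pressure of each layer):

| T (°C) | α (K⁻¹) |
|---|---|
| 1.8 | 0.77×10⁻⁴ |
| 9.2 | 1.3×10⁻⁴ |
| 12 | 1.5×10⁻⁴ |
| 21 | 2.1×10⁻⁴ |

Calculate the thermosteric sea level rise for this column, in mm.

Layer 1 at 21 °C → α = 2.1×10⁻⁴ K⁻¹
Layer 2 at 12 °C → α = 1.5×10⁻⁴ K⁻¹
Layer 3 at 1.8 °C → α = 0.77×10⁻⁴ K⁻¹
54 × 1.4 × 2.1×10⁻⁴ = 0.015876 m
1.5×10⁻⁴ × 330 × 0.74 = 0.03663 m
384–1204 m: 0.33 × 820 × 0.77×10⁻⁴ = 0.0208362 m
Δh = 0.015876 + 0.03663 + 0.0208362 = 0.0733422 m

Δh ≈ 73 mm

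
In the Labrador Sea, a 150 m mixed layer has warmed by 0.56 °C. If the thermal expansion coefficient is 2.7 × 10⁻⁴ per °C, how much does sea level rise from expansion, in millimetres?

Δh = αΔT·H = 2.7×10⁻⁴ × 0.56 × 150 = 0.02268 m

about 22.7 mm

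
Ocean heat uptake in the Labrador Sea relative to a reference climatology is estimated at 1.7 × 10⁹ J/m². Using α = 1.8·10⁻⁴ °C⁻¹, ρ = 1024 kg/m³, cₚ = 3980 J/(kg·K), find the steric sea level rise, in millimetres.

Δh = 75.1 mm

Δh = αQ/(ρcₚ) = 1.8×10⁻⁴ × 1.7×10⁹ / (1024 × 3980) ≈ 0.075082 m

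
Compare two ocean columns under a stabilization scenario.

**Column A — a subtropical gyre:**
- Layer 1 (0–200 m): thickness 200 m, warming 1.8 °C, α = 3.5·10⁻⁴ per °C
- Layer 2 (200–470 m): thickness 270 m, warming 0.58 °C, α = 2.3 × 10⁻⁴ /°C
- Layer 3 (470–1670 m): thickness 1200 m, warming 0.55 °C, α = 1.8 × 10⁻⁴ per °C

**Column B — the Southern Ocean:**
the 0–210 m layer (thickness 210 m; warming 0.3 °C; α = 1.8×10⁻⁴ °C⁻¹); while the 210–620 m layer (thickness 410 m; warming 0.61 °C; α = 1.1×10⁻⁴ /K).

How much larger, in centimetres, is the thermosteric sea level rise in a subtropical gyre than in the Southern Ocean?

A 200 × 3.5×10⁻⁴ × 1.8 = 0.12600 m
A 270 × 2.3×10⁻⁴ × 0.58 = 0.036018 m
A Layer 3: 0.55 × 1200 × 1.8×10⁻⁴ = 0.11880 m
A total: 0.280818 m
B 0–210 m: 0.3 × 1.8×10⁻⁴ × 210 = 0.01134 m
B 210–620 m: 410 × 1.1×10⁻⁴ × 0.61 = 0.027511 m
B total: 0.038851 m
Difference: 0.280818 − 0.038851 = 0.241967 m

24.2 cm larger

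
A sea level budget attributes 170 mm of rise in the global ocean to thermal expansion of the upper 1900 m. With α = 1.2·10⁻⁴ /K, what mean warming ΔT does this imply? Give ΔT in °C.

ΔT = Δh/(αH) = 0.17 / (1.2×10⁻⁴ × 1900) ≈ 0.7456 °C

about 0.746 °C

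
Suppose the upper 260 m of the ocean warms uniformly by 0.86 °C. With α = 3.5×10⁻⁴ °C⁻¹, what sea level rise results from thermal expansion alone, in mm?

Δh = αΔT·H = 3.5×10⁻⁴ × 0.86 × 260 = 0.07826 m

Δh = 78.3 mm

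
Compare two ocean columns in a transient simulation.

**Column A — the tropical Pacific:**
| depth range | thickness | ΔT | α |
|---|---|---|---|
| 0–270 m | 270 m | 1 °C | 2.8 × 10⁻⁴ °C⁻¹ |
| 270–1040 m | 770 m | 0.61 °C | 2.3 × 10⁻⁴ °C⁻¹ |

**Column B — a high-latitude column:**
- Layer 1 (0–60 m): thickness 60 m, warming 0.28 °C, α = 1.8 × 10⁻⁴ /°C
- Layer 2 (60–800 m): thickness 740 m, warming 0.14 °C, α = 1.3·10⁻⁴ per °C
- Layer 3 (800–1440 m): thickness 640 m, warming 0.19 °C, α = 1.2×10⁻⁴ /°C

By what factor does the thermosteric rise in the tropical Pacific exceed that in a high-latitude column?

≈ 5.91×

A 0–270 m: 2.8×10⁻⁴ × 270 × 1 = 0.07560 m
A 270–1040 m: 0.61 × 2.3×10⁻⁴ × 770 = 0.108031 m
A total: 0.183631 m
B 0–60 m: 1.8×10⁻⁴ × 60 × 0.28 = 0.003024 m
B 0.14 × 1.3×10⁻⁴ × 740 = 0.013468 m
B 640 × 0.19 × 1.2×10⁻⁴ = 0.014592 m
B total: 0.031084 m
Ratio: 0.183631 / 0.031084 ≈ 5.908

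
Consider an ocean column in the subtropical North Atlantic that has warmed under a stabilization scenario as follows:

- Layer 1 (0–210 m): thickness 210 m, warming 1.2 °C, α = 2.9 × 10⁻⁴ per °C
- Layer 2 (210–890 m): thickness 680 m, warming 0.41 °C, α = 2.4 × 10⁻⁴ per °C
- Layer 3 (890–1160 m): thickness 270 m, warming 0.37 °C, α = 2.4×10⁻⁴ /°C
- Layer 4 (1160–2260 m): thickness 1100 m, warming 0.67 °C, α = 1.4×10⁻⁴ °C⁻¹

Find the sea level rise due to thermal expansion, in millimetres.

Δh = 270 mm

Layer 1: 1.2 × 2.9×10⁻⁴ × 210 = 0.07308 m
Layer 2: 2.4×10⁻⁴ × 0.41 × 680 = 0.066912 m
0.37 × 2.4×10⁻⁴ × 270 = 0.023976 m
0.67 × 1100 × 1.4×10⁻⁴ = 0.10318 m
Δh = 0.07308 + 0.066912 + 0.023976 + 0.10318 = 0.267148 m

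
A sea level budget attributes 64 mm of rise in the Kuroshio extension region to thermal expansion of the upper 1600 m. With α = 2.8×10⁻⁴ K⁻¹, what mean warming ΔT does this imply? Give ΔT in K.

ΔT ≈ 0.143 K

ΔT = Δh/(αH) = 0.064 / (2.8×10⁻⁴ × 1600) ≈ 0.1429 K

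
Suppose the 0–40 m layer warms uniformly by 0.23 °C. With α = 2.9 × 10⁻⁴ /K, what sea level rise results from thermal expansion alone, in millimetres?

about 2.67 mm

Δh = αΔT·H = 2.9×10⁻⁴ × 0.23 × 40 = 0.002668 m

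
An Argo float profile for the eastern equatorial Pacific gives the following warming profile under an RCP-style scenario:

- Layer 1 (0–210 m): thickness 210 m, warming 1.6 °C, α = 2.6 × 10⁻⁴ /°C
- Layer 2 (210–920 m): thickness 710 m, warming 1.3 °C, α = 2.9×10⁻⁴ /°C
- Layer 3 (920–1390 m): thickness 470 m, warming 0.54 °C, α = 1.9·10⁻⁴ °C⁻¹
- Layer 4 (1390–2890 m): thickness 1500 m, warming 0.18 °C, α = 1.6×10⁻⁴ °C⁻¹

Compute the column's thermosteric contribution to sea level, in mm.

1.6 × 210 × 2.6×10⁻⁴ = 0.08736 m
210–920 m: 710 × 1.3 × 2.9×10⁻⁴ = 0.26767 m
Layer 3: 470 × 0.54 × 1.9×10⁻⁴ = 0.048222 m
Layer 4: 1.6×10⁻⁴ × 0.18 × 1500 = 0.04320 m
Δh = 0.08736 + 0.26767 + 0.048222 + 0.04320 = 0.446452 m ≈ 446 mm

Δh ≈ 446 mm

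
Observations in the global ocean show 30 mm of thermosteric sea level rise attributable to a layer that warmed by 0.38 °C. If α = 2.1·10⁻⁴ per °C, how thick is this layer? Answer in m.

380 m

H = Δh/(αΔT) = 0.03 / (2.1×10⁻⁴ × 0.38) ≈ 375.9 m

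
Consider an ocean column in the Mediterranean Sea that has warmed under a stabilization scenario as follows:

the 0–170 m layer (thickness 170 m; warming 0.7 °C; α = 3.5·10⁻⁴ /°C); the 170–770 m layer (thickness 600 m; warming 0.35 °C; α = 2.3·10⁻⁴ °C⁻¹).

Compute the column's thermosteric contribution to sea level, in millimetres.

90.0 mm

0–170 m: 3.5×10⁻⁴ × 0.7 × 170 = 0.04165 m
170–770 m: 600 × 2.3×10⁻⁴ × 0.35 = 0.04830 m
Δh = 0.04165 + 0.04830 = 0.08995 m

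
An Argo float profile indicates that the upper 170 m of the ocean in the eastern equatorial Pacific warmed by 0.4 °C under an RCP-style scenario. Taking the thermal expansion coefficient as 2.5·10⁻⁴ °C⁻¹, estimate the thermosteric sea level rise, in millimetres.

Δh = αΔT·H = 2.5×10⁻⁴ × 0.4 × 170 = 0.01700 m

Δh = 17 mm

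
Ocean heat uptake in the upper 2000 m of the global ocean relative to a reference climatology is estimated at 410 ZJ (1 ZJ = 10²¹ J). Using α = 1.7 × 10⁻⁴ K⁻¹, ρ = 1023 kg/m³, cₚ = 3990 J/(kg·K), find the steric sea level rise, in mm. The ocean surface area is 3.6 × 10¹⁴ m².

Per unit area: Q = 410×10²¹ / (3.6×10¹⁴) ≈ 1.139×10⁹ J/m²
Δh = αQ/(ρcₚ) = 1.7×10⁻⁴ × 1.139×10⁹ / (1023 × 3990) ≈ 0.047438 m

47 mm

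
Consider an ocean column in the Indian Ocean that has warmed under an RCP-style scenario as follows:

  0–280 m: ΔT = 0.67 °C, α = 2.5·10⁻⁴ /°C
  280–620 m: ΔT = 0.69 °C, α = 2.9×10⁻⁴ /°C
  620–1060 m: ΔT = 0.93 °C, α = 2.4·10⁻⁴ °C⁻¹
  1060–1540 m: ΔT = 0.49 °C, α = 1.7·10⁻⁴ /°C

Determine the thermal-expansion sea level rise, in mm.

253 mm

0–280 m: 2.5×10⁻⁴ × 0.67 × 280 = 0.04690 m
0.69 × 2.9×10⁻⁴ × 340 = 0.068034 m
620–1060 m: 0.93 × 440 × 2.4×10⁻⁴ = 0.098208 m
480 × 1.7×10⁻⁴ × 0.49 = 0.039984 m
Δh = 0.04690 + 0.068034 + 0.098208 + 0.039984 = 0.253126 m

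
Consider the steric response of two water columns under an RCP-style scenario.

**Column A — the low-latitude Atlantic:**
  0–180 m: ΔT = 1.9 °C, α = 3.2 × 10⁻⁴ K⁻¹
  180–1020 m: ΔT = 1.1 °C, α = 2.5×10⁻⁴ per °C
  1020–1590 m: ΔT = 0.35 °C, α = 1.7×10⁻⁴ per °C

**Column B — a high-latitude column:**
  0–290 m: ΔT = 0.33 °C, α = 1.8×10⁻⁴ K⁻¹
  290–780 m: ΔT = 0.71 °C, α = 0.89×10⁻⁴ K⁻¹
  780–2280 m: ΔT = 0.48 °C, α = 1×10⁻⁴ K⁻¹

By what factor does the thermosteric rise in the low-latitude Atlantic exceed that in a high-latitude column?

3.1

A Layer 1: 180 × 1.9 × 3.2×10⁻⁴ = 0.10944 m
A 180–1020 m: 1.1 × 840 × 2.5×10⁻⁴ = 0.23100 m
A Layer 3: 0.35 × 570 × 1.7×10⁻⁴ = 0.033915 m
A total: 0.374355 m
B 0–290 m: 1.8×10⁻⁴ × 290 × 0.33 = 0.017226 m
B Layer 2: 0.71 × 490 × 0.89×10⁻⁴ = 0.0309631 m
B 1×10⁻⁴ × 1500 × 0.48 = 0.07200 m
B total: 0.1201891 m
Ratio: 0.374355 / 0.1201891 ≈ 3.115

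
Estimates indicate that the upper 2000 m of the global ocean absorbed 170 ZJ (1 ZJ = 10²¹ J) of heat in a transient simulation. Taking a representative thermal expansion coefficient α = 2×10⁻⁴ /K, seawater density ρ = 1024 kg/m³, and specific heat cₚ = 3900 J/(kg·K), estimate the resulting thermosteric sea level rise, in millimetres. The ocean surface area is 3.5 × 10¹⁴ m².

Δh = 24.3 mm

Per unit area: Q = 170×10²¹ / (3.5×10¹⁴) ≈ 4.857×10⁸ J/m²
Δh = αQ/(ρcₚ) = 2×10⁻⁴ × 4.857×10⁸ / (1024 × 3900) ≈ 0.024324 m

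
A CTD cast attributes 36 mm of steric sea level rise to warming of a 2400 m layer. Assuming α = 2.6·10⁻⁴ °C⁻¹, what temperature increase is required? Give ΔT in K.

ΔT = Δh/(αH) = 0.036 / (2.6×10⁻⁴ × 2400) ≈ 0.05769 K

about 0.0577 K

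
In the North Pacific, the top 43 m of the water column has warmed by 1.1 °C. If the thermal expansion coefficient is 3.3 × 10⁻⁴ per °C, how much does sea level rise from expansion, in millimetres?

Δh = αΔT·H = 3.3×10⁻⁴ × 1.1 × 43 = 0.015609 m

Δh = 15.6 mm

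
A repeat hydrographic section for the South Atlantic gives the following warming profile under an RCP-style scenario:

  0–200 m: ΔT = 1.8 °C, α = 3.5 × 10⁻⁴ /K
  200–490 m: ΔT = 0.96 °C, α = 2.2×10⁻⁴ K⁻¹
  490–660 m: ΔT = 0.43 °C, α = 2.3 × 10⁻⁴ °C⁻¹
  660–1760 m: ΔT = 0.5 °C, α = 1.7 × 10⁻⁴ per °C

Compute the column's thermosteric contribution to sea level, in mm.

Δh = 298 mm

200 × 3.5×10⁻⁴ × 1.8 = 0.12600 m
200–490 m: 2.2×10⁻⁴ × 290 × 0.96 = 0.061248 m
490–660 m: 2.3×10⁻⁴ × 170 × 0.43 = 0.016813 m
Layer 4: 1.7×10⁻⁴ × 0.5 × 1100 = 0.09350 m
Δh = 0.12600 + 0.061248 + 0.016813 + 0.09350 = 0.297561 m ≈ 298 mm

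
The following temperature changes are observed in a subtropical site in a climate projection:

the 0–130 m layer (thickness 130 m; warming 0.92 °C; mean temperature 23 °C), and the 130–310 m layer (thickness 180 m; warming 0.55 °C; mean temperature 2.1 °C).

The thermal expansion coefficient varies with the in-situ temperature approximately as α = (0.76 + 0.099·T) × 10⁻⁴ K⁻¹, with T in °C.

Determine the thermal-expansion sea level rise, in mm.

Layer 1: α = (0.76 + 0.099×23)×10⁻⁴ = 3.037×10⁻⁴ K⁻¹
Layer 2: α = (0.76 + 0.099×2.1)×10⁻⁴ = 0.9679×10⁻⁴ K⁻¹
130 × 3.037×10⁻⁴ × 0.92 = 0.03632252 m
Layer 2: 0.55 × 180 × 0.9679×10⁻⁴ = 0.00958221 m
Δh = 0.03632252 + 0.00958221 = 0.04590473 m

Δh ≈ 45.9 mm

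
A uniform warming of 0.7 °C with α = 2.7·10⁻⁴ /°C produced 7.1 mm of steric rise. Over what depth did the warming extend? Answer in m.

H ≈ 38 m

H = Δh/(αΔT) = 0.0071 / (2.7×10⁻⁴ × 0.7) ≈ 37.57 m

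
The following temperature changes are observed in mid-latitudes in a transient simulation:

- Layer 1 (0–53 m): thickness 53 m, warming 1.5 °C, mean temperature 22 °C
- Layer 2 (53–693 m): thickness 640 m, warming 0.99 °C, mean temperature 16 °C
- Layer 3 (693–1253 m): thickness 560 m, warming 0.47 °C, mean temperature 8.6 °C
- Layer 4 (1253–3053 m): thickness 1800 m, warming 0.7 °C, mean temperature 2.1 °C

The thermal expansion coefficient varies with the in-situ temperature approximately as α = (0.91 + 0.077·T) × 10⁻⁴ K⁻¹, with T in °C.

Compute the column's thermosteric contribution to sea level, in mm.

Layer 1: α = (0.91 + 0.077×22)×10⁻⁴ = 2.604×10⁻⁴ K⁻¹
Layer 2: α = (0.91 + 0.077×16)×10⁻⁴ = 2.142×10⁻⁴ K⁻¹
Layer 3: α = (0.91 + 0.077×8.6)×10⁻⁴ = 1.5722×10⁻⁴ K⁻¹
Layer 4: α = (0.91 + 0.077×2.1)×10⁻⁴ = 1.0717×10⁻⁴ K⁻¹
1.5 × 53 × 2.604×10⁻⁴ = 0.0207018 m
53–693 m: 640 × 2.142×10⁻⁴ × 0.99 = 0.13571712 m
Layer 3: 560 × 1.5722×10⁻⁴ × 0.47 = 0.041380304 m
Layer 4: 1800 × 0.7 × 1.0717×10⁻⁴ = 0.1350342 m
Δh = 0.0207018 + 0.13571712 + 0.041380304 + 0.1350342 = 0.332833424 m

333 mm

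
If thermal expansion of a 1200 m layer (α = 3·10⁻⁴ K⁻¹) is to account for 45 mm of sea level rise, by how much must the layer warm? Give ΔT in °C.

ΔT = Δh/(αH) = 0.045 / (3×10⁻⁴ × 1200) = 0.1250 °C

ΔT ≈ 0.125 °C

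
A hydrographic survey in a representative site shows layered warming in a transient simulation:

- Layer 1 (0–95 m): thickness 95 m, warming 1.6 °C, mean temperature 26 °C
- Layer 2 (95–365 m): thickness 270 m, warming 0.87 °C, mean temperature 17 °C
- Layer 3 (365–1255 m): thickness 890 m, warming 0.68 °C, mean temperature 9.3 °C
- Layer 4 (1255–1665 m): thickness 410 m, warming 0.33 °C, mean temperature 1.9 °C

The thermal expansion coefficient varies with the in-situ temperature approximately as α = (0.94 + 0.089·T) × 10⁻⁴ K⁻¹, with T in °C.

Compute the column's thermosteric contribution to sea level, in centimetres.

Layer 1: α = (0.94 + 0.089×26)×10⁻⁴ = 3.254×10⁻⁴ K⁻¹
Layer 2: α = (0.94 + 0.089×17)×10⁻⁴ = 2.453×10⁻⁴ K⁻¹
Layer 3: α = (0.94 + 0.089×9.3)×10⁻⁴ = 1.7677×10⁻⁴ K⁻¹
Layer 4: α = (0.94 + 0.089×1.9)×10⁻⁴ = 1.1091×10⁻⁴ K⁻¹
Layer 1: 1.6 × 95 × 3.254×10⁻⁴ = 0.0494608 m
2.453×10⁻⁴ × 270 × 0.87 = 0.05762097 m
365–1255 m: 1.7677×10⁻⁴ × 0.68 × 890 = 0.106981204 m
1255–1665 m: 0.33 × 1.1091×10⁻⁴ × 410 = 0.015006123 m
Δh = 0.0494608 + 0.05762097 + 0.106981204 + 0.015006123 = 0.229069097 m

22.9 cm of thermosteric rise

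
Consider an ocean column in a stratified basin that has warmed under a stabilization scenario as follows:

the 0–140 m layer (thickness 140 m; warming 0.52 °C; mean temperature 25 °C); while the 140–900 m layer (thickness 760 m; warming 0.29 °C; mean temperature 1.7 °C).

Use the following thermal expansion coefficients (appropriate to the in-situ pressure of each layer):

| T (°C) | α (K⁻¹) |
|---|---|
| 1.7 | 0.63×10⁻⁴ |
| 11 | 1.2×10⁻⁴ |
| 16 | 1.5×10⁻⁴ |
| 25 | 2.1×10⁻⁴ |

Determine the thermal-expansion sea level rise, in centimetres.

Layer 1 at 25 °C → α = 2.1×10⁻⁴ K⁻¹
Layer 2 at 1.7 °C → α = 0.63×10⁻⁴ K⁻¹
Layer 1: 2.1×10⁻⁴ × 0.52 × 140 = 0.015288 m
140–900 m: 760 × 0.63×10⁻⁴ × 0.29 = 0.0138852 m
Δh = 0.015288 + 0.0138852 = 0.0291732 m

2.9 cm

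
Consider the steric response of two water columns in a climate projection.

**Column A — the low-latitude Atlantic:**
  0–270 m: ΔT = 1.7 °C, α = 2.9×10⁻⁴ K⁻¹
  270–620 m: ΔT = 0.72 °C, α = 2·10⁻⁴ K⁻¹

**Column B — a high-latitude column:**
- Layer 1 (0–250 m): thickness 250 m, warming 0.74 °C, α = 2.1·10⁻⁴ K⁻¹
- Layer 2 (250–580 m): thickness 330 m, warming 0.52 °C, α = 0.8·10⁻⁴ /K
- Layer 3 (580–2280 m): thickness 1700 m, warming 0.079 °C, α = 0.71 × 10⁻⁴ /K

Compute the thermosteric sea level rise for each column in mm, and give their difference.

A Layer 1: 2.9×10⁻⁴ × 1.7 × 270 = 0.13311 m
A Layer 2: 350 × 0.72 × 2×10⁻⁴ = 0.05040 m
A total: 0.18351 m
B Layer 1: 250 × 0.74 × 2.1×10⁻⁴ = 0.03885 m
B 0.52 × 0.8×10⁻⁴ × 330 = 0.013728 m
B 580–2280 m: 1700 × 0.079 × 0.71×10⁻⁴ = 0.0095353 m
B total: 0.0621133 m
Difference: 0.18351 − 0.0621133 = 0.1213967 m

Δh_A ≈ 180 mm, Δh_B ≈ 62 mm; difference ≈ 120 mm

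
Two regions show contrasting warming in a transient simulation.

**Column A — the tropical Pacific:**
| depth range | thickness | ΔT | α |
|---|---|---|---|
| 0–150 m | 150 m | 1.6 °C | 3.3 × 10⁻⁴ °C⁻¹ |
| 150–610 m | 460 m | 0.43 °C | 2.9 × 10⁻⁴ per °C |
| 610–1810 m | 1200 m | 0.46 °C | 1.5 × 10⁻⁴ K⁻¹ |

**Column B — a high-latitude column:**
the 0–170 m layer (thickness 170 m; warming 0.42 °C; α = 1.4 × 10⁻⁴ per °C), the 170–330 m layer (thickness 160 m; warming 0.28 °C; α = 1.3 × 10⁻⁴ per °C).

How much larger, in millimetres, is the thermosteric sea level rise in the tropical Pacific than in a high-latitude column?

200 mm

A Layer 1: 3.3×10⁻⁴ × 1.6 × 150 = 0.07920 m
A 460 × 0.43 × 2.9×10⁻⁴ = 0.057362 m
A 1.5×10⁻⁴ × 1200 × 0.46 = 0.08280 m
A total: 0.219362 m
B Layer 1: 1.4×10⁻⁴ × 0.42 × 170 = 0.009996 m
B Layer 2: 1.3×10⁻⁴ × 160 × 0.28 = 0.005824 m
B total: 0.01582 m
Difference: 0.219362 − 0.01582 = 0.203542 m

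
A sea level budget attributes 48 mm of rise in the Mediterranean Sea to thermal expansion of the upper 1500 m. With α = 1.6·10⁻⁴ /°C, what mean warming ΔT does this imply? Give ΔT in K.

about 0.20 K

ΔT = Δh/(αH) = 0.048 / (1.6×10⁻⁴ × 1500) = 0.2000 K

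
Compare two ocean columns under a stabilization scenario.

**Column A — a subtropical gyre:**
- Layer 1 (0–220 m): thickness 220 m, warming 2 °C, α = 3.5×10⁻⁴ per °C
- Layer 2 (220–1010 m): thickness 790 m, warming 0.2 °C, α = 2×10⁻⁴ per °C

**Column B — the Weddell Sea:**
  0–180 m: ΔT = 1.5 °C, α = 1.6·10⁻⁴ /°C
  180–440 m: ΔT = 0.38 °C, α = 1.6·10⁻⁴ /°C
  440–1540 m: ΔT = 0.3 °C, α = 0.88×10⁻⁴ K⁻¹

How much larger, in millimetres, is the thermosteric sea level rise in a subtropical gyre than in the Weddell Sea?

A 0–220 m: 3.5×10⁻⁴ × 2 × 220 = 0.15400 m
A 2×10⁻⁴ × 790 × 0.2 = 0.03160 m
A total: 0.18560 m
B 1.6×10⁻⁴ × 1.5 × 180 = 0.04320 m
B Layer 2: 0.38 × 1.6×10⁻⁴ × 260 = 0.015808 m
B 440–1540 m: 1100 × 0.3 × 0.88×10⁻⁴ = 0.02904 m
B total: 0.088048 m
Difference: 0.18560 − 0.088048 = 0.097552 m

97.6 mm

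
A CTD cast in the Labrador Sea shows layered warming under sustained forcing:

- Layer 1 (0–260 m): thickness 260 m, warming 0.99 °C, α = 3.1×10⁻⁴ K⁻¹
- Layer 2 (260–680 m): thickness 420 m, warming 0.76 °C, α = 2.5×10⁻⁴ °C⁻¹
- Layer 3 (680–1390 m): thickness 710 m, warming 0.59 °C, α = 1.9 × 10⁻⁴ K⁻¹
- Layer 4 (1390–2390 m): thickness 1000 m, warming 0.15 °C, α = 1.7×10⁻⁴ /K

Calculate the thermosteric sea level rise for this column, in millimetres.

0–260 m: 3.1×10⁻⁴ × 260 × 0.99 = 0.079794 m
260–680 m: 0.76 × 420 × 2.5×10⁻⁴ = 0.07980 m
680–1390 m: 1.9×10⁻⁴ × 0.59 × 710 = 0.079591 m
1.7×10⁻⁴ × 0.15 × 1000 = 0.02550 m
Δh = 0.079794 + 0.07980 + 0.079591 + 0.02550 = 0.264685 m

Δh ≈ 265 mm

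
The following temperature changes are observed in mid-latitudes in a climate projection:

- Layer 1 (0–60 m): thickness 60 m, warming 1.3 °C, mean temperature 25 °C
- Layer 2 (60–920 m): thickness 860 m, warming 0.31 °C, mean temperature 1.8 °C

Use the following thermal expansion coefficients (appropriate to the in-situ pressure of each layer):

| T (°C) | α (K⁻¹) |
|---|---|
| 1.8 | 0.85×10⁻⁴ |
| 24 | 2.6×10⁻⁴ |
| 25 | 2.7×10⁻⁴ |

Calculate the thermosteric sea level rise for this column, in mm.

Layer 1 at 25 °C → α = 2.7×10⁻⁴ K⁻¹
Layer 2 at 1.8 °C → α = 0.85×10⁻⁴ K⁻¹
1.3 × 60 × 2.7×10⁻⁴ = 0.02106 m
60–920 m: 860 × 0.31 × 0.85×10⁻⁴ = 0.022661 m
Δh = 0.02106 + 0.022661 = 0.043721 m ≈ 43.7 mm

43.7 mm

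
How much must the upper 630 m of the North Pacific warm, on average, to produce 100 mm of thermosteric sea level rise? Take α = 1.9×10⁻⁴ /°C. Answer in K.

ΔT = Δh/(αH) = 0.1 / (1.9×10⁻⁴ × 630) ≈ 0.8354 K

ΔT ≈ 0.835 K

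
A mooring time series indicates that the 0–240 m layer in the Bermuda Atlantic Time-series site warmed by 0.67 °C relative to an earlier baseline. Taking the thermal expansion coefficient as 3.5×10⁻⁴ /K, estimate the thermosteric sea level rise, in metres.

Δh = αΔT·H = 3.5×10⁻⁴ × 0.67 × 240 = 0.05628 m

Δh ≈ 0.0563 m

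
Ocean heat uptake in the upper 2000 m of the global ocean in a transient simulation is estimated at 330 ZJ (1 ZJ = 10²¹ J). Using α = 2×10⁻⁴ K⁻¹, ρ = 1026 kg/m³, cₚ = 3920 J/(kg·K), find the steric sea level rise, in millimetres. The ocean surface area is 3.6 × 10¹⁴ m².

Per unit area: Q = 330×10²¹ / (3.6×10¹⁴) ≈ 9.167×10⁸ J/m²
Δh = αQ/(ρcₚ) = 2×10⁻⁴ × 9.167×10⁸ / (1026 × 3920) ≈ 0.045585 m

Δh = 46 mm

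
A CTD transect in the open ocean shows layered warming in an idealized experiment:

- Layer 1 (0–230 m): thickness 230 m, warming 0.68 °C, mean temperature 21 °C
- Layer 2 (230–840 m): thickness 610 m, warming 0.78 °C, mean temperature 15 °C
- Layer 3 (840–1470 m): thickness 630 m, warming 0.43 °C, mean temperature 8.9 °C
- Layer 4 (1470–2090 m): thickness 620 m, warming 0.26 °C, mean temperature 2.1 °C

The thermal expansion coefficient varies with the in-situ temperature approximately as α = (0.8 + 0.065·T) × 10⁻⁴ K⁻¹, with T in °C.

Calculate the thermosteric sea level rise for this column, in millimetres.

about 170 mm

Layer 1: α = (0.8 + 0.065×21)×10⁻⁴ = 2.165×10⁻⁴ K⁻¹
Layer 2: α = (0.8 + 0.065×15)×10⁻⁴ = 1.775×10⁻⁴ K⁻¹
Layer 3: α = (0.8 + 0.065×8.9)×10⁻⁴ = 1.3785×10⁻⁴ K⁻¹
Layer 4: α = (0.8 + 0.065×2.1)×10⁻⁴ = 0.9365×10⁻⁴ K⁻¹
Layer 1: 2.165×10⁻⁴ × 230 × 0.68 = 0.0338606 m
230–840 m: 0.78 × 1.775×10⁻⁴ × 610 = 0.0844545 m
Layer 3: 0.43 × 1.3785×10⁻⁴ × 630 = 0.037343565 m
1470–2090 m: 0.9365×10⁻⁴ × 0.26 × 620 = 0.01509638 m
Δh = 0.0338606 + 0.0844545 + 0.037343565 + 0.01509638 = 0.170755045 m ≈ 170 mm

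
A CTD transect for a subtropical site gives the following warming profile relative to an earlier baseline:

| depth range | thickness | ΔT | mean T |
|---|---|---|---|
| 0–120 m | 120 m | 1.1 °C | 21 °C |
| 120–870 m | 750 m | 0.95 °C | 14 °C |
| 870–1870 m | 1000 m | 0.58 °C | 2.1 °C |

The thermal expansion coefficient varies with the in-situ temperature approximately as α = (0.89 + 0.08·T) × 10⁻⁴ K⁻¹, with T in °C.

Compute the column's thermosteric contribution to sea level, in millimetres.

Δh = 239 mm

Layer 1: α = (0.89 + 0.08×21)×10⁻⁴ = 2.57×10⁻⁴ K⁻¹
Layer 2: α = (0.89 + 0.08×14)×10⁻⁴ = 2.01×10⁻⁴ K⁻¹
Layer 3: α = (0.89 + 0.08×2.1)×10⁻⁴ = 1.058×10⁻⁴ K⁻¹
0–120 m: 2.57×10⁻⁴ × 120 × 1.1 = 0.033924 m
0.95 × 2.01×10⁻⁴ × 750 = 0.1432125 m
Layer 3: 0.58 × 1000 × 1.058×10⁻⁴ = 0.061364 m
Δh = 0.033924 + 0.1432125 + 0.061364 = 0.2385005 m ≈ 239 mm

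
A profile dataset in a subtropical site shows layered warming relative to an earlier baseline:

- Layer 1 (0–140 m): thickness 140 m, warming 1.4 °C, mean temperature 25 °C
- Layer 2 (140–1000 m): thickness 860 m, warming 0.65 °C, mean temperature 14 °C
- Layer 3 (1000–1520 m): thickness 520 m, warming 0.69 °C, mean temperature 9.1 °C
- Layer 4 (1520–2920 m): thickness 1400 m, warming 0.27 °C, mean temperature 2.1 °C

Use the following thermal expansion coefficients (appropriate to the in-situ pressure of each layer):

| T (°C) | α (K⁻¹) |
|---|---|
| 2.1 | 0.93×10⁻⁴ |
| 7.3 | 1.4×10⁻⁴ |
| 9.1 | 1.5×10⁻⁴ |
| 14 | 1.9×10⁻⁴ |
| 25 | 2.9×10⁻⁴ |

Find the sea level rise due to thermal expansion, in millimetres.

Layer 1 at 25 °C → α = 2.9×10⁻⁴ K⁻¹
Layer 2 at 14 °C → α = 1.9×10⁻⁴ K⁻¹
Layer 3 at 9.1 °C → α = 1.5×10⁻⁴ K⁻¹
Layer 4 at 2.1 °C → α = 0.93×10⁻⁴ K⁻¹
Layer 1: 2.9×10⁻⁴ × 1.4 × 140 = 0.05684 m
0.65 × 860 × 1.9×10⁻⁴ = 0.10621 m
1000–1520 m: 0.69 × 520 × 1.5×10⁻⁴ = 0.05382 m
Layer 4: 0.93×10⁻⁴ × 1400 × 0.27 = 0.035154 m
Δh = 0.05684 + 0.10621 + 0.05382 + 0.035154 = 0.252024 m

252 mm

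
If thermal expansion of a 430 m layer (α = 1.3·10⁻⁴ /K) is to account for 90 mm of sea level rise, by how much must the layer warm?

ΔT = Δh/(αH) = 0.09 / (1.3×10⁻⁴ × 430) ≈ 1.610 K

ΔT ≈ 1.61 K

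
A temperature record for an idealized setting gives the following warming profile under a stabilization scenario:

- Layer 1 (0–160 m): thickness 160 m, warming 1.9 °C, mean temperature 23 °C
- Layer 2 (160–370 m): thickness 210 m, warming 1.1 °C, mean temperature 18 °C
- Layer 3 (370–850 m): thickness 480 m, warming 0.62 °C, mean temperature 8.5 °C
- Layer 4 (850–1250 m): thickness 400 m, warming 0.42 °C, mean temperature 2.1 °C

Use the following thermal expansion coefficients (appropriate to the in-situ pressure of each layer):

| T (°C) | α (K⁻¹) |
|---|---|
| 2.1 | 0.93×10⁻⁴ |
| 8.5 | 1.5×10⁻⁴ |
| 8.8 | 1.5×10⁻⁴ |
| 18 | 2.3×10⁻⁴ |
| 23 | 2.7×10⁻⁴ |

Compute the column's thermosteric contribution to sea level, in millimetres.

195 mm

Layer 1 at 23 °C → α = 2.7×10⁻⁴ K⁻¹
Layer 2 at 18 °C → α = 2.3×10⁻⁴ K⁻¹
Layer 3 at 8.5 °C → α = 1.5×10⁻⁴ K⁻¹
Layer 4 at 2.1 °C → α = 0.93×10⁻⁴ K⁻¹
0–160 m: 1.9 × 2.7×10⁻⁴ × 160 = 0.08208 m
210 × 2.3×10⁻⁴ × 1.1 = 0.05313 m
370–850 m: 0.62 × 480 × 1.5×10⁻⁴ = 0.04464 m
Layer 4: 0.93×10⁻⁴ × 0.42 × 400 = 0.015624 m
Δh = 0.08208 + 0.05313 + 0.04464 + 0.015624 = 0.195474 m ≈ 195 mm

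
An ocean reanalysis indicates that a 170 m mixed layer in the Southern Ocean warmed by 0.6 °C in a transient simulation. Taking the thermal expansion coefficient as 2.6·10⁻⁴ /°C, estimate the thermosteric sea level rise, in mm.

about 26.5 mm

Δh = αΔT·H = 2.6×10⁻⁴ × 0.6 × 170 = 0.02652 m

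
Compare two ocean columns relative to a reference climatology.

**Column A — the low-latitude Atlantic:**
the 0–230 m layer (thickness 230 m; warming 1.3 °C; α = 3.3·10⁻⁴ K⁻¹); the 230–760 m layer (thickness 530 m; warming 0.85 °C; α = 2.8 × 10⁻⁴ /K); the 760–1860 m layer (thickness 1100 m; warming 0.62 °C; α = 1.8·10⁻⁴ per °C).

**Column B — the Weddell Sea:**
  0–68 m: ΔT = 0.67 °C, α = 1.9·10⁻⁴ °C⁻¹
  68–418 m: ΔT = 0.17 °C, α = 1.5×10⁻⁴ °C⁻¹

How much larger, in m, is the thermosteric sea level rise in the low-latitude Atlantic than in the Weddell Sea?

A 3.3×10⁻⁴ × 230 × 1.3 = 0.09867 m
A 230–760 m: 0.85 × 530 × 2.8×10⁻⁴ = 0.12614 m
A 760–1860 m: 0.62 × 1.8×10⁻⁴ × 1100 = 0.12276 m
A total: 0.34757 m
B 0–68 m: 68 × 1.9×10⁻⁴ × 0.67 = 0.0086564 m
B 68–418 m: 0.17 × 1.5×10⁻⁴ × 350 = 0.008925 m
B total: 0.0175814 m
Difference: 0.34757 − 0.0175814 = 0.3299886 m

0.33 m larger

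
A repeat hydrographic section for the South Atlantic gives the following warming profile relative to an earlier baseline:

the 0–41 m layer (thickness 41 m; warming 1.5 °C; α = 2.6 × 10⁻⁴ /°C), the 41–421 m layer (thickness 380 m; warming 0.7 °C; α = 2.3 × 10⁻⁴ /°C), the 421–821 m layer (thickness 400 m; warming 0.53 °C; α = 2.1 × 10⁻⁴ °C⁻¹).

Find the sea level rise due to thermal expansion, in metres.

0.122 m of thermosteric rise

41 × 1.5 × 2.6×10⁻⁴ = 0.01599 m
41–421 m: 0.7 × 2.3×10⁻⁴ × 380 = 0.06118 m
0.53 × 2.1×10⁻⁴ × 400 = 0.04452 m
Δh = 0.01599 + 0.06118 + 0.04452 = 0.12169 m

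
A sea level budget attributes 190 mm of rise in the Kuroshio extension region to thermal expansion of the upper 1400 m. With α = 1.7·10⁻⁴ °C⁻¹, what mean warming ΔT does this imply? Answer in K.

ΔT = Δh/(αH) = 0.19 / (1.7×10⁻⁴ × 1400) ≈ 0.7983 K

ΔT ≈ 0.798 K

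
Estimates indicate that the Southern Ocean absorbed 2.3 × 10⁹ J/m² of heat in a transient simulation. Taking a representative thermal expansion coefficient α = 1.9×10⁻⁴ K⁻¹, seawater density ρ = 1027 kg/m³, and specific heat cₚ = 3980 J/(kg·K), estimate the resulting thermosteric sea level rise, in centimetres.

Δh = αQ/(ρcₚ) = 1.9×10⁻⁴ × 2.3×10⁹ / (1027 × 3980) ≈ 0.10691 m

10.7 cm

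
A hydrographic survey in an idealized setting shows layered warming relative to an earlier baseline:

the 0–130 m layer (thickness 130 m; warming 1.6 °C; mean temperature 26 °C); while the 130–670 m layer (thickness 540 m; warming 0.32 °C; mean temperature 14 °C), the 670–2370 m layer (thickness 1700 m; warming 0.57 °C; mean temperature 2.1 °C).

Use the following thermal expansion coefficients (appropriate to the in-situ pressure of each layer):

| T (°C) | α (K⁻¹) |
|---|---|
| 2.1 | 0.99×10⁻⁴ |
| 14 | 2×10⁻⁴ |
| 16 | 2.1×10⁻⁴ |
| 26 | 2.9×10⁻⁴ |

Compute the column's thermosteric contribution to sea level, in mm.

191 mm

Layer 1 at 26 °C → α = 2.9×10⁻⁴ K⁻¹
Layer 2 at 14 °C → α = 2×10⁻⁴ K⁻¹
Layer 3 at 2.1 °C → α = 0.99×10⁻⁴ K⁻¹
0–130 m: 130 × 2.9×10⁻⁴ × 1.6 = 0.06032 m
130–670 m: 2×10⁻⁴ × 540 × 0.32 = 0.03456 m
670–2370 m: 1700 × 0.99×10⁻⁴ × 0.57 = 0.095931 m
Δh = 0.06032 + 0.03456 + 0.095931 = 0.190811 m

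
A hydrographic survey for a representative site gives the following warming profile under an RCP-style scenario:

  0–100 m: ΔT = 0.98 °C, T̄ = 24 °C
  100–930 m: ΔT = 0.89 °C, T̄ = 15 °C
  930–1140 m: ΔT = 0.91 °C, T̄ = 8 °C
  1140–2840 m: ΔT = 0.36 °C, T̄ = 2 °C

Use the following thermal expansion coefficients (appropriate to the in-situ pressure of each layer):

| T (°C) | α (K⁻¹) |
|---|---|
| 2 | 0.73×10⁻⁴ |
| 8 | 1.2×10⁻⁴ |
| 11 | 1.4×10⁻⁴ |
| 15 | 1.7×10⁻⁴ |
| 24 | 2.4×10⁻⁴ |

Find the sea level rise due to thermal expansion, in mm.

Layer 1 at 24 °C → α = 2.4×10⁻⁴ K⁻¹
Layer 2 at 15 °C → α = 1.7×10⁻⁴ K⁻¹
Layer 3 at 8 °C → α = 1.2×10⁻⁴ K⁻¹
Layer 4 at 2 °C → α = 0.73×10⁻⁴ K⁻¹
100 × 0.98 × 2.4×10⁻⁴ = 0.02352 m
100–930 m: 830 × 0.89 × 1.7×10⁻⁴ = 0.125579 m
Layer 3: 1.2×10⁻⁴ × 0.91 × 210 = 0.022932 m
Layer 4: 0.73×10⁻⁴ × 1700 × 0.36 = 0.044676 m
Δh = 0.02352 + 0.125579 + 0.022932 + 0.044676 = 0.216707 m

about 217 mm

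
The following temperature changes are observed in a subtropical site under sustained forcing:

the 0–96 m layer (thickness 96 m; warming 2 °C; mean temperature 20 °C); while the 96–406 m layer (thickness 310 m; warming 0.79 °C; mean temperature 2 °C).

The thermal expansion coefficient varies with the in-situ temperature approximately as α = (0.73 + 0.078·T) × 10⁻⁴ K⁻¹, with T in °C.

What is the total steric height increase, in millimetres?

Layer 1: α = (0.73 + 0.078×20)×10⁻⁴ = 2.29×10⁻⁴ K⁻¹
Layer 2: α = (0.73 + 0.078×2)×10⁻⁴ = 0.886×10⁻⁴ K⁻¹
Layer 1: 2 × 96 × 2.29×10⁻⁴ = 0.043968 m
310 × 0.886×10⁻⁴ × 0.79 = 0.02169814 m
Δh = 0.043968 + 0.02169814 = 0.06566614 m ≈ 65.7 mm

65.7 mm of thermosteric rise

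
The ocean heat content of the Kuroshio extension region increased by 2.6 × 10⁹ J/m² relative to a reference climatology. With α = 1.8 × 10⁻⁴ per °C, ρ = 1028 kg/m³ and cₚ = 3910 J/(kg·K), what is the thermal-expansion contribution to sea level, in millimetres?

Δh = αQ/(ρcₚ) = 1.8×10⁻⁴ × 2.6×10⁹ / (1028 × 3910) ≈ 0.11643 m

about 120 mm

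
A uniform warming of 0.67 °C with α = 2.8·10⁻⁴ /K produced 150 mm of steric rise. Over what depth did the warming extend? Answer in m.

H = Δh/(αΔT) = 0.15 / (2.8×10⁻⁴ × 0.67) ≈ 799.6 m

H ≈ 800 m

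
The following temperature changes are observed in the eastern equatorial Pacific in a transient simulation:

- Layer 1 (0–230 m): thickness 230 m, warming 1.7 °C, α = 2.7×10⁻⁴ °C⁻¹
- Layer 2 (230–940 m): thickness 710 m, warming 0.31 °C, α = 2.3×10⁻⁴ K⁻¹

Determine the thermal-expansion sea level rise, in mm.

156 mm

2.7×10⁻⁴ × 230 × 1.7 = 0.10557 m
0.31 × 2.3×10⁻⁴ × 710 = 0.050623 m
Δh = 0.10557 + 0.050623 = 0.156193 m ≈ 156 mm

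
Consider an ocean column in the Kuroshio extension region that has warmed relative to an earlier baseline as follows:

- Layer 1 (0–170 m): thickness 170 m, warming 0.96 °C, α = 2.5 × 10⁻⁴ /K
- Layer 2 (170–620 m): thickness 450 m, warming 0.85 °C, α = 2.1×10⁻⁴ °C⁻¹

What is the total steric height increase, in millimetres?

0.96 × 2.5×10⁻⁴ × 170 = 0.04080 m
170–620 m: 450 × 0.85 × 2.1×10⁻⁴ = 0.080325 m
Δh = 0.04080 + 0.080325 = 0.121125 m

Δh ≈ 120 mm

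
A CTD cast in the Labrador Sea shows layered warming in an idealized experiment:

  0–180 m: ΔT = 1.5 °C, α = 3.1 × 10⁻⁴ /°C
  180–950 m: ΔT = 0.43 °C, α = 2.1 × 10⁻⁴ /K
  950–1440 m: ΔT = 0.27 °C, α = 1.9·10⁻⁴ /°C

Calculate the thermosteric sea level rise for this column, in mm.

3.1×10⁻⁴ × 1.5 × 180 = 0.08370 m
Layer 2: 2.1×10⁻⁴ × 770 × 0.43 = 0.069531 m
950–1440 m: 0.27 × 1.9×10⁻⁴ × 490 = 0.025137 m
Δh = 0.08370 + 0.069531 + 0.025137 = 0.178368 m

about 178 mm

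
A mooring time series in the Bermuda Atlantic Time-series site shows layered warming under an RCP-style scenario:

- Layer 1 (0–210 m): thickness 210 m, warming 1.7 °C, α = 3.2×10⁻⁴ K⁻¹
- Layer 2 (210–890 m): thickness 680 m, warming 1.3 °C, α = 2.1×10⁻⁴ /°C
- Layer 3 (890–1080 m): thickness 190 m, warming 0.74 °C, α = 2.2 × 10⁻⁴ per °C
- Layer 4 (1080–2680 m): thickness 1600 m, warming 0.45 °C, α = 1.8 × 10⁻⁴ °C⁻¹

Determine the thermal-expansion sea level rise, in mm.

about 460 mm

0–210 m: 1.7 × 3.2×10⁻⁴ × 210 = 0.11424 m
Layer 2: 1.3 × 680 × 2.1×10⁻⁴ = 0.18564 m
2.2×10⁻⁴ × 0.74 × 190 = 0.030932 m
Layer 4: 1600 × 0.45 × 1.8×10⁻⁴ = 0.12960 m
Δh = 0.11424 + 0.18564 + 0.030932 + 0.12960 = 0.460412 m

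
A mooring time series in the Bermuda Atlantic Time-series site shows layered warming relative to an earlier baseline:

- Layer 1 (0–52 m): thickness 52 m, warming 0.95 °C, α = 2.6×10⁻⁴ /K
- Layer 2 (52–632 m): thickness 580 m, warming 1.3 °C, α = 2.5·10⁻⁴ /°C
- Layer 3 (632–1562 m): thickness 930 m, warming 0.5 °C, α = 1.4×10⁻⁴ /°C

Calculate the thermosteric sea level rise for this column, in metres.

0–52 m: 2.6×10⁻⁴ × 52 × 0.95 = 0.012844 m
580 × 1.3 × 2.5×10⁻⁴ = 0.18850 m
930 × 0.5 × 1.4×10⁻⁴ = 0.06510 m
Δh = 0.012844 + 0.18850 + 0.06510 = 0.266444 m

Δh = 0.266 m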